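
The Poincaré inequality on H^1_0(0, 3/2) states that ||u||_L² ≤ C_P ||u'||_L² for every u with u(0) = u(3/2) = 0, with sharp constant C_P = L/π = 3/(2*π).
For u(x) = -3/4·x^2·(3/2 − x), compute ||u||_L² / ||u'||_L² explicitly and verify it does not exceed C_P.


||u||_L² / ||u'||_L² = 3*sqrt(14)/28 < C_P = 3/(2*π).

u(x) = -3/4·x^2·(3/2 − x), so u'(x) = 9*x*(x - 1)/4.
u(x) = -3/4·x^2·(3/2 − x) vanishes at x = 0 and x = 3/2, so u ∈ H^1_0(0, 3/2). Differentiate via the product rule and integrate the resulting polynomials term by term.
  ∫_0^3/2 u² dx = ∫_0^3/2 (9*x^6/16 - 27*x^5/16 + 81*x^4/64) dx. Term by term:
    ∫_0^3/2 9*x^6/16 dx = 19683/14336;  ∫_0^3/2 -27*x^5/16 dx = -6561/2048;  ∫_0^3/2 81*x^4/64 dx = 19683/10240.
  Sum: 19683/14336 − 6561/2048 + 19683/10240 = 6561/71680.
  ∫_0^3/2 (u')² dx = ∫_0^3/2 (81*x^4/16 - 81*x^3/8 + 81*x^2/16) dx. Term by term:
    ∫_0^3/2 81*x^4/16 dx = 19683/2560;  ∫_0^3/2 -81*x^3/8 dx = -6561/512;  ∫_0^3/2 81*x^2/16 dx = 729/128.
  Sum: 19683/2560 − 6561/512 + 729/128 = 729/1280.
∫_0^3/2 u² dx = 6561/71680, so ||u||_L² = 81*sqrt(70)/2240.
∫_0^3/2 (u')² dx = 729/1280, so ||u'||_L² = 27*sqrt(5)/80.
Ratio ||u||_L² / ||u'||_L² = 3*sqrt(14)/28.
Sharp Poincaré constant on H^1_0(0, 3/2) is C_P = L/π = 3/(2*π), achieved by sin(2*π/3·x).
A polynomial bump cannot attain the sharp Poincaré constant (only the first sine eigenfunction does), so the ratio is strictly less than C_P, consistent with ||u||_L² ≤ C_P ||u'||_L².


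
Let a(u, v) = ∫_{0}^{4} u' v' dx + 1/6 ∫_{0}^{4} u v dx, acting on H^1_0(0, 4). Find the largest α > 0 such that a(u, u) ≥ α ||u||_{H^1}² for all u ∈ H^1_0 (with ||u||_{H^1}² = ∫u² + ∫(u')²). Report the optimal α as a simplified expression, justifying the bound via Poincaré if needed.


α = (8/3 + π^2)/(π^2 + 16)

Coercivity of a(·,·) on H^1_0(0, 4) means a(u, u) ≥ α ||u||_{H^1}² for every u ∈ H^1_0.
The interval has length L = 4, and Poincaré/coercivity depend only on L. Here a(u, u) = ∫(u')² + (1/6)·∫u².
Here 0 < c = 1/6 < 1. The condition a(u,u) ≥ α||u||_{H^1}² reads (1−α)∫(u')² ≥ (α−c)∫u². Any admissible α is ≤ 1 (rapidly oscillating u have ∫u²/∫(u')² → 0), and α = 1 would force 0 ≥ (1−c)∫u², impossible since c < 1; so 1−α > 0. By the sharp Poincaré inequality on H^1_0 of an interval of length L, ∫(u')² ≥ (π/L)²∫u² with equality for the first sine mode sin(π(x−x₀)/L) (x₀ the left endpoint), so the inequality holds for all u iff (1−α)(π/L)² ≥ α − c, i.e. α ≤ ((π/L)² + c)/((π/L)² + 1) = (1 + c(L/π)²)/(1 + (L/π)²). With (π/L)² = π^2/16 and c = 1/6, the largest admissible constant is α = ((π/L)² + c)/((π/L)² + 1).
Simplifying, α = (8/3 + π^2)/(π^2 + 16).


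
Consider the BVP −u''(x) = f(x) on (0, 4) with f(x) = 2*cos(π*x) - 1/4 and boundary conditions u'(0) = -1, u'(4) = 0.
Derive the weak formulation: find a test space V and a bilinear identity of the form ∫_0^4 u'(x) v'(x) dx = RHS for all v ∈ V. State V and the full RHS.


V = H^1(0, 4) (v unrestricted at boundary; u is determined up to an additive constant); weak form: ∫_0^4 u'v' dx = ∫_0^4 (2*cos(π*x) - 1/4) v dx + v(0) for all v ∈ V.

Multiply both sides by a test function v and integrate from 0 to 4:
  ∫_0^4 −u''(x) v(x) dx = ∫_0^4 f(x) v(x) dx.
Integrate the LHS by parts once:
  ∫_0^4 −u'' v dx = −[u'(x) v(x)]_0^4 + ∫_0^4 u'(x) v'(x) dx.
Thus ∫_0^4 u'(x) v'(x) dx = ∫_0^4 f(x) v(x) dx + [u'(x) v(x)]_0^4.
Choose V so that boundary terms are either known or forced to vanish.
u has inhomogeneous Neumann u'(0) = -1, u'(4) = 0. [u' v]_0^4 = (0)·v(4) − (-1)·v(0) = v(0). Take V = H^1(0, 4); boundary term becomes part of RHS.
Weak formulation: find u (satisfying any essential BC) such that ∫_0^4 u'(x) v'(x) dx = ∫_0^4 f v dx + v(0) for all v ∈ V (Neumann data are natural BCs: they enter the RHS as boundary terms).
Substituting f(x) = 2*cos(π*x) - 1/4, the right-hand side is ∫_0^4 (2*cos(π*x) - 1/4) v dx + v(0).
Compatibility check (pure Neumann): taking v ≡ 1 ∈ V gives 0 = ∫_0^4 f dx + (0) − (-1), i.e. ∫_0^4 f dx must equal u'(0) − u'(4) = -1. Indeed ∫_0^4 (2*cos(π*x) - 1/4) dx = -1, so the data are compatible. The solution is then unique only up to an additive constant (fix it e.g. by requiring ∫_0^4 u dx = 0).


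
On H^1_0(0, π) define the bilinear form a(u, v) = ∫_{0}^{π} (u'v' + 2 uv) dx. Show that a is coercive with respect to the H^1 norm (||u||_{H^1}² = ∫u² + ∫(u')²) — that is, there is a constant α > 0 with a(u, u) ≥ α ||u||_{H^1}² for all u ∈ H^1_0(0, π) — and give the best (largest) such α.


α = 1

Coercivity of a(·,·) on H^1_0(0, π) means a(u, u) ≥ α ||u||_{H^1}² for every u ∈ H^1_0.
The interval has length L = π, and Poincaré/coercivity depend only on L. Here a(u, u) = ∫(u')² + (2)·∫u².
Here c = 2 ≥ 1, so a(u,u) = ∫(u')² + c∫u² ≥ ∫(u')² + ∫u² = ||u||_{H^1}², i.e. α = 1 works. No larger α is possible: a(u,u) ≥ α||u||_{H^1}² means (1−α)∫(u')² ≥ (α−c)∫u², and for the modes u_n = sin(nπ(x−x₀)/L) (x₀ the left endpoint) one has ∫u_n²/∫(u_n')² = (L/(nπ))² → 0, so a(u_n,u_n)/||u_n||_{H^1}² → 1. Hence the optimal constant is α = 1.
Therefore α = 1.


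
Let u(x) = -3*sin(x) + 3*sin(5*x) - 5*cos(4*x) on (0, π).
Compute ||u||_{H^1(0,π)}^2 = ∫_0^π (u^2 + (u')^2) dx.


||u||_{H^1(0,π)}^2 = -1904/3 + 677*π/2

u'(x) = 20*sin(4*x) - 3*cos(x) + 15*cos(5*x).
Expand u² and (u')² and integrate term by term on (0, π), using: for integers n ≥ 1, ∫_0^π sin²(nx) dx = ∫_0^π cos²(nx) dx = π/2; for n ≠ n', ∫_0^π sin(nx)sin(n'x) dx = ∫_0^π cos(nx)cos(n'x) dx = 0; and by product-to-sum, ∫_0^π sin(nx)cos(n'x) dx = ½∫_0^π [sin((n+n')x) + sin((n−n')x)] dx, which is 0 when n+n' is even and 2n/(n²−n'²) when n+n' is odd (it need not vanish on (0, π)).
  u² squared terms: (-5)²·∫cos(4x)² dx = 25·π/2 = 25*π/2;  (-3)²·∫sin(x)² dx = 9·π/2 = 9*π/2;  (3)²·∫sin(5x)² dx = 9·π/2 = 9*π/2.
  u² cross terms: 2·(-5)·(-3)·∫cos(4x)·sin(x) dx = 30·(-2/15) = -4;  2·(-5)·(3)·∫cos(4x)·sin(5x) dx = -30·(10/9) = -100/3;  2·(-3)·(3)·∫sin(x)·sin(5x) dx = -18·(0) = 0.
  So ∫_0^π u² dx = 25*π/2 + 9*π/2 + 9*π/2 − 4 − 100/3 + 0 = -112/3 + 43*π/2.
  (u')² squared terms: (-3)²·∫cos(x)² dx = 9·π/2 = 9*π/2;  (15)²·∫cos(5x)² dx = 225·π/2 = 225*π/2;  (20)²·∫sin(4x)² dx = 400·π/2 = 200*π.
  (u')² cross terms: 2·(-3)·(15)·∫cos(x)·cos(5x) dx = -90·(0) = 0;  2·(-3)·(20)·∫cos(x)·sin(4x) dx = -120·(8/15) = -64;  2·(15)·(20)·∫cos(5x)·sin(4x) dx = 600·(-8/9) = -1600/3.
  So ∫_0^π (u')² dx = 9*π/2 + 225*π/2 + 200*π + 0 − 64 − 1600/3 = -1792/3 + 317*π.
||u||_{H^1}^2 = (-112/3 + 43*π/2) + (-1792/3 + 317*π) = -1904/3 + 677*π/2.


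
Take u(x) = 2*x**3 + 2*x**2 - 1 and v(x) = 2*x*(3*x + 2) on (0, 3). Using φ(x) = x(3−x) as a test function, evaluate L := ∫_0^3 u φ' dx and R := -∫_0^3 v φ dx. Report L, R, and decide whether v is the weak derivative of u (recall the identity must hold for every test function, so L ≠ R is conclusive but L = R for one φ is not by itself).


LHS = -999/10, RHS = -999/10. Yes, v = u' weakly.

u(x) = 2*x**3 + 2*x**2 - 1, classical derivative u'(x) = 6*x**2 + 4*x.
φ(x) = x(3−x), so φ'(x) = 3 - 2*x.
Note φ(0) = φ(3) = 0, so the boundary term u·φ vanishes.
LHS = ∫_0^3 u(x) φ'(x) dx = ∫_0^3 (-4*x^4 + 2*x^3 + 6*x^2 + 2*x - 3) dx. Term by term:
  ∫_0^3 -4*x^4 dx = -972/5;  ∫_0^3 2*x^3 dx = 81/2;  ∫_0^3 6*x^2 dx = 54;
  ∫_0^3 2*x dx = 9;  ∫_0^3 -3 dx = -9.
Sum: -972/5 + 81/2 + 54 + 9 − 9 = -999/10.
So LHS = -999/10.
∫_0^3 v(x) φ(x) dx = ∫_0^3 (-6*x^4 + 14*x^3 + 12*x^2) dx. Term by term:
  ∫_0^3 -6*x^4 dx = -1458/5;  ∫_0^3 14*x^3 dx = 567/2;  ∫_0^3 12*x^2 dx = 108.
Sum: -1458/5 + 567/2 + 108 = 999/10.
So RHS = -∫_0^3 v(x) φ(x) dx = -999/10.
LHS = RHS, so the identity holds for this test φ.
Moreover u is smooth here and v(x) = u'(x) = 6*x**2 + 4*x pointwise, so the identity holds for every test function. Hence v is the weak derivative of u.


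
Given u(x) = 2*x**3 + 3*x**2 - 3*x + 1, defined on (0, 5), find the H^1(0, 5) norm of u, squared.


||u||_{H^1}^2 = 1480225/14

The H^1 norm (squared) on an interval (0, L) is
  ||u||_{H^1}^2 = ∫_0^L u(x)^2 dx + ∫_0^L u'(x)^2 dx.
Compute u'(x) = 6*x**2 + 6*x - 3.
Then u(x)^2 = 4*x**6 + 12*x**5 - 3*x**4 - 14*x**3 + 15*x**2 - 6*x + 1 and u'(x)^2 = 36*x**4 + 72*x**3 - 36*x + 9.
Integrate each monomial from 0 to 5 using ∫_0^5 c·x^n dx = c·5^(n+1)/(n+1):
  ∫_0^5 u(x)^2 dx = ∫_0^5 (4*x^6 + 12*x^5 - 3*x^4 - 14*x^3 + 15*x^2 - 6*x + 1) dx. Term by term:
    ∫_0^5 4*x^6 dx = 312500/7;  ∫_0^5 12*x^5 dx = 31250;  ∫_0^5 -3*x^4 dx = -1875;
    ∫_0^5 -14*x^3 dx = -4375/2;  ∫_0^5 15*x^2 dx = 625;  ∫_0^5 -6*x dx = -75;
    ∫_0^5 1 dx = 5.
  Sum: 312500/7 + 31250 − 1875 − 4375/2 + 625 − 75 + 5 = 1013395/14.
  ∫_0^5 u'(x)^2 dx = ∫_0^5 (36*x^4 + 72*x^3 - 36*x + 9) dx. Term by term:
    ∫_0^5 36*x^4 dx = 22500;  ∫_0^5 72*x^3 dx = 11250;  ∫_0^5 -36*x dx = -450;
    ∫_0^5 9 dx = 45.
  Sum: 22500 + 11250 − 450 + 45 = 33345.
Adding: ||u||_{H^1}^2 = 1013395/14 + 33345 = 1480225/14.


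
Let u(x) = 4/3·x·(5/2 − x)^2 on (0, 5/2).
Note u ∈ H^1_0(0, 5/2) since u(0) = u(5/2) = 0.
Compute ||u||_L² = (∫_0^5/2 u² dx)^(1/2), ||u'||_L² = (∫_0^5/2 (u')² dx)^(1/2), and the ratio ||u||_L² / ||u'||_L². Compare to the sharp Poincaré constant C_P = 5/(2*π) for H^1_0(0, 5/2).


||u||_L² / ||u'||_L² = 5*sqrt(14)/28 < C_P = 5/(2*π).

u(x) = 4/3·x·(5/2 − x)^2, so u'(x) = 4*x^2 - 40*x/3 + 25/3.
u(x) = 4/3·x·(5/2 − x)^2 vanishes at x = 0 and x = 5/2, so u ∈ H^1_0(0, 5/2). Differentiate via the product rule and integrate the resulting polynomials term by term.
  ∫_0^5/2 u² dx = ∫_0^5/2 (16*x^6/9 - 160*x^5/9 + 200*x^4/3 - 1000*x^3/9 + 625*x^2/9) dx. Term by term:
    ∫_0^5/2 16*x^6/9 dx = 78125/504;  ∫_0^5/2 -160*x^5/9 dx = -78125/108;  ∫_0^5/2 200*x^4/3 dx = 15625/12;
    ∫_0^5/2 -1000*x^3/9 dx = -78125/72;  ∫_0^5/2 625*x^2/9 dx = 78125/216.
  Sum: 78125/504 − 78125/108 + 15625/12 − 78125/72 + 78125/216 = 15625/1512.
  ∫_0^5/2 (u')² dx = ∫_0^5/2 (16*x^4 - 320*x^3/3 + 2200*x^2/9 - 2000*x/9 + 625/9) dx. Term by term:
    ∫_0^5/2 16*x^4 dx = 625/2;  ∫_0^5/2 -320*x^3/3 dx = -3125/3;  ∫_0^5/2 2200*x^2/9 dx = 34375/27;
    ∫_0^5/2 -2000*x/9 dx = -6250/9;  ∫_0^5/2 625/9 dx = 3125/18.
  Sum: 625/2 − 3125/3 + 34375/27 − 6250/9 + 3125/18 = 625/27.
∫_0^5/2 u² dx = 15625/1512, so ||u||_L² = 125*sqrt(42)/252.
∫_0^5/2 (u')² dx = 625/27, so ||u'||_L² = 25*sqrt(3)/9.
Ratio ||u||_L² / ||u'||_L² = 5*sqrt(14)/28.
Sharp Poincaré constant on H^1_0(0, 5/2) is C_P = L/π = 5/(2*π), achieved by sin(2*π/5·x).
A polynomial bump cannot attain the sharp Poincaré constant (only the first sine eigenfunction does), so the ratio is strictly less than C_P, consistent with ||u||_L² ≤ C_P ||u'||_L².


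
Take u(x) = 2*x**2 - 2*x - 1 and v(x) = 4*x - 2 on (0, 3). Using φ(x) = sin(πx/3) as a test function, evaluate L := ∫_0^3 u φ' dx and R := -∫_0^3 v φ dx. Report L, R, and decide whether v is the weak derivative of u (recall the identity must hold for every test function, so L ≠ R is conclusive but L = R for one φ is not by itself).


LHS = -24/π, RHS = -24/π. Yes, v = u' weakly.

u(x) = 2*x**2 - 2*x - 1, classical derivative u'(x) = 4*x - 2.
φ(x) = sin(πx/3), so φ'(x) = π*cos(π*x/3)/3.
Note φ(0) = φ(3) = 0, so the boundary term u·φ vanishes.
LHS = ∫_0^3 u(x) φ'(x) dx = ∫_0^3 (2*π*x^2*cos(π*x/3)/3 - 2*π*x*cos(π*x/3)/3 - π*cos(π*x/3)/3) dx. Term by term:
  ∫_0^3 -π*cos(π*x/3)/3 dx = 0;  ∫_0^3 -2*π*x*cos(π*x/3)/3 dx = 12/π;  ∫_0^3 2*π*x^2*cos(π*x/3)/3 dx = -36/π.
Sum: 0 + 12/π − 36/π = -24/π.
So LHS = -24/π.
∫_0^3 v(x) φ(x) dx = ∫_0^3 (4*x*sin(π*x/3) - 2*sin(π*x/3)) dx. Term by term:
  ∫_0^3 -2*sin(π*x/3) dx = -12/π;  ∫_0^3 4*x*sin(π*x/3) dx = 36/π.
Sum: -12/π + 36/π = 24/π.
So RHS = -∫_0^3 v(x) φ(x) dx = -24/π.
LHS = RHS, so the identity holds for this test φ.
Moreover u is smooth here and v(x) = u'(x) = 4*x - 2 pointwise, so the identity holds for every test function. Hence v is the weak derivative of u.


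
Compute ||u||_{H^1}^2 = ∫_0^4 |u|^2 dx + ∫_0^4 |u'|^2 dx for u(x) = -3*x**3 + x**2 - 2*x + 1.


||u||_{H^1}^2 = 3589076/105

The H^1 norm (squared) on an interval (0, L) is
  ||u||_{H^1}^2 = ∫_0^L u(x)^2 dx + ∫_0^L u'(x)^2 dx.
Compute u'(x) = -9*x**2 + 2*x - 2.
Then u(x)^2 = 9*x**6 - 6*x**5 + 13*x**4 - 10*x**3 + 6*x**2 - 4*x + 1 and u'(x)^2 = 81*x**4 - 36*x**3 + 40*x**2 - 8*x + 4.
Integrate each monomial from 0 to 4 using ∫_0^4 c·x^n dx = c·4^(n+1)/(n+1):
  ∫_0^4 u(x)^2 dx = ∫_0^4 (9*x^6 - 6*x^5 + 13*x^4 - 10*x^3 + 6*x^2 - 4*x + 1) dx. Term by term:
    ∫_0^4 9*x^6 dx = 147456/7;  ∫_0^4 -6*x^5 dx = -4096;  ∫_0^4 13*x^4 dx = 13312/5;
    ∫_0^4 -10*x^3 dx = -640;  ∫_0^4 6*x^2 dx = 128;  ∫_0^4 -4*x dx = -32;
    ∫_0^4 1 dx = 4.
  Sum: 147456/7 − 4096 + 13312/5 − 640 + 128 − 32 + 4 = 668204/35.
  ∫_0^4 u'(x)^2 dx = ∫_0^4 (81*x^4 - 36*x^3 + 40*x^2 - 8*x + 4) dx. Term by term:
    ∫_0^4 81*x^4 dx = 82944/5;  ∫_0^4 -36*x^3 dx = -2304;  ∫_0^4 40*x^2 dx = 2560/3;
    ∫_0^4 -8*x dx = -64;  ∫_0^4 4 dx = 16.
  Sum: 82944/5 − 2304 + 2560/3 − 64 + 16 = 226352/15.
Adding: ||u||_{H^1}^2 = 668204/35 + 226352/15 = 3589076/105.


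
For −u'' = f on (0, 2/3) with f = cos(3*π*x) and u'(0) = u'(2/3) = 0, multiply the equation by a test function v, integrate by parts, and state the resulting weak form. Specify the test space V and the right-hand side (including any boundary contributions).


V = H^1(0, 2/3) (no boundary constraint on v; u is determined up to an additive constant); weak form: ∫_0^2/3 u'v' dx = ∫_0^2/3 (cos(3*π*x)) v dx for all v ∈ V.

Multiply both sides by a test function v and integrate from 0 to 2/3:
  ∫_0^2/3 −u''(x) v(x) dx = ∫_0^2/3 f(x) v(x) dx.
Integrate the LHS by parts once:
  ∫_0^2/3 −u'' v dx = −[u'(x) v(x)]_0^2/3 + ∫_0^2/3 u'(x) v'(x) dx.
Thus ∫_0^2/3 u'(x) v'(x) dx = ∫_0^2/3 f(x) v(x) dx + [u'(x) v(x)]_0^2/3.
Choose V so that boundary terms are either known or forced to vanish.
u has homogeneous Neumann: u'(0) = u'(2/3) = 0. So [u' v]_0^2/3 = 0·v(2/3) − 0·v(0) = 0 for any v; take V = H^1(0, 2/3).
Weak formulation: find u (satisfying any essential BC) such that ∫_0^2/3 u'(x) v'(x) dx = ∫_0^2/3 f v dx for all v ∈ V (homogeneous Neumann, so boundary terms vanish).
Substituting f(x) = cos(3*π*x), the right-hand side is ∫_0^2/3 (cos(3*π*x)) v dx.
Compatibility check (pure Neumann): taking v ≡ 1 ∈ V gives 0 = ∫_0^2/3 f dx + (0) − (0), i.e. ∫_0^2/3 f dx must equal u'(0) − u'(2/3) = 0. Indeed ∫_0^2/3 (cos(3*π*x)) dx = 0, so the data are compatible. The solution is then unique only up to an additive constant (fix it e.g. by requiring ∫_0^2/3 u dx = 0).


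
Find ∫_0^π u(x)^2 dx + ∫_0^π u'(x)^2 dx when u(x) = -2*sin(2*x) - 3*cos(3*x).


||u||_{H^1(0,π)}^2 = -96 + 55*π

u'(x) = 9*sin(3*x) - 4*cos(2*x).
Expand u² and (u')² and integrate term by term on (0, π), using: for integers n ≥ 1, ∫_0^π sin²(nx) dx = ∫_0^π cos²(nx) dx = π/2; for n ≠ n', ∫_0^π sin(nx)sin(n'x) dx = ∫_0^π cos(nx)cos(n'x) dx = 0; and by product-to-sum, ∫_0^π sin(nx)cos(n'x) dx = ½∫_0^π [sin((n+n')x) + sin((n−n')x)] dx, which is 0 when n+n' is even and 2n/(n²−n'²) when n+n' is odd (it need not vanish on (0, π)).
  u² squared terms: (-3)²·∫cos(3x)² dx = 9·π/2 = 9*π/2;  (-2)²·∫sin(2x)² dx = 4·π/2 = 2*π.
  u² cross terms: 2·(-3)·(-2)·∫cos(3x)·sin(2x) dx = 12·(-4/5) = -48/5.
  So ∫_0^π u² dx = 9*π/2 + 2*π − 48/5 = -48/5 + 13*π/2.
  (u')² squared terms: (-4)²·∫cos(2x)² dx = 16·π/2 = 8*π;  (9)²·∫sin(3x)² dx = 81·π/2 = 81*π/2.
  (u')² cross terms: 2·(-4)·(9)·∫cos(2x)·sin(3x) dx = -72·(6/5) = -432/5.
  So ∫_0^π (u')² dx = 8*π + 81*π/2 − 432/5 = -432/5 + 97*π/2.
||u||_{H^1}^2 = (-48/5 + 13*π/2) + (-432/5 + 97*π/2) = -96 + 55*π.


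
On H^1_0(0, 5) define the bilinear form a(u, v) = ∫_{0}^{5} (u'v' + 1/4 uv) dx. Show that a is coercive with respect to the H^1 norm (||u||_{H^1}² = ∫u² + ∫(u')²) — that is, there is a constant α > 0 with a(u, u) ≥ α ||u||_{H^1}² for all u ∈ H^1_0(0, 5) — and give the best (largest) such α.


α = (25/4 + π^2)/(π^2 + 25)

Coercivity of a(·,·) on H^1_0(0, 5) means a(u, u) ≥ α ||u||_{H^1}² for every u ∈ H^1_0.
The interval has length L = 5, and Poincaré/coercivity depend only on L. Here a(u, u) = ∫(u')² + (1/4)·∫u².
Here 0 < c = 1/4 < 1. The condition a(u,u) ≥ α||u||_{H^1}² reads (1−α)∫(u')² ≥ (α−c)∫u². Any admissible α is ≤ 1 (rapidly oscillating u have ∫u²/∫(u')² → 0), and α = 1 would force 0 ≥ (1−c)∫u², impossible since c < 1; so 1−α > 0. By the sharp Poincaré inequality on H^1_0 of an interval of length L, ∫(u')² ≥ (π/L)²∫u² with equality for the first sine mode sin(π(x−x₀)/L) (x₀ the left endpoint), so the inequality holds for all u iff (1−α)(π/L)² ≥ α − c, i.e. α ≤ ((π/L)² + c)/((π/L)² + 1) = (1 + c(L/π)²)/(1 + (L/π)²). With (π/L)² = π^2/25 and c = 1/4, the largest admissible constant is α = ((π/L)² + c)/((π/L)² + 1).
Simplifying, α = (25/4 + π^2)/(π^2 + 25).


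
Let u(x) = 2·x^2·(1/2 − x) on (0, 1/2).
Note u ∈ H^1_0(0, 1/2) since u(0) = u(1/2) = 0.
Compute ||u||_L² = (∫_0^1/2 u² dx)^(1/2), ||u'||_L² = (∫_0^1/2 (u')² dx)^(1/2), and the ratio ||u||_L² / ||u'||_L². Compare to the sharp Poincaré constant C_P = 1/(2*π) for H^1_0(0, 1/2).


||u||_L² / ||u'||_L² = sqrt(14)/28 < C_P = 1/(2*π).

u(x) = 2·x^2·(1/2 − x), so u'(x) = 2*x*(1 - 3*x).
u(x) = 2·x^2·(1/2 − x) vanishes at x = 0 and x = 1/2, so u ∈ H^1_0(0, 1/2). Differentiate via the product rule and integrate the resulting polynomials term by term.
  ∫_0^1/2 u² dx = ∫_0^1/2 (4*x^6 - 4*x^5 + x^4) dx. Term by term:
    ∫_0^1/2 4*x^6 dx = 1/224;  ∫_0^1/2 -4*x^5 dx = -1/96;  ∫_0^1/2 x^4 dx = 1/160.
  Sum: 1/224 − 1/96 + 1/160 = 1/3360.
  ∫_0^1/2 (u')² dx = ∫_0^1/2 (36*x^4 - 24*x^3 + 4*x^2) dx. Term by term:
    ∫_0^1/2 36*x^4 dx = 9/40;  ∫_0^1/2 -24*x^3 dx = -3/8;  ∫_0^1/2 4*x^2 dx = 1/6.
  Sum: 9/40 − 3/8 + 1/6 = 1/60.
∫_0^1/2 u² dx = 1/3360, so ||u||_L² = sqrt(210)/840.
∫_0^1/2 (u')² dx = 1/60, so ||u'||_L² = sqrt(15)/30.
Ratio ||u||_L² / ||u'||_L² = sqrt(14)/28.
Sharp Poincaré constant on H^1_0(0, 1/2) is C_P = L/π = 1/(2*π), achieved by sin(2*π·x).
A polynomial bump cannot attain the sharp Poincaré constant (only the first sine eigenfunction does), so the ratio is strictly less than C_P, consistent with ||u||_L² ≤ C_P ||u'||_L².


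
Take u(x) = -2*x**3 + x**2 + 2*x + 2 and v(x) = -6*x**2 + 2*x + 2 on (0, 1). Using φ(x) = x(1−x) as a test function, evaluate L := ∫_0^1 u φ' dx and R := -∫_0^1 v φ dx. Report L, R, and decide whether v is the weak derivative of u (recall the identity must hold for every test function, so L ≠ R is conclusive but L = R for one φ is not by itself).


LHS = -1/5, RHS = -1/5. Yes, v = u' weakly.

u(x) = -2*x**3 + x**2 + 2*x + 2, classical derivative u'(x) = -6*x**2 + 2*x + 2.
φ(x) = x(1−x), so φ'(x) = 1 - 2*x.
Note φ(0) = φ(1) = 0, so the boundary term u·φ vanishes.
LHS = ∫_0^1 u(x) φ'(x) dx = ∫_0^1 (4*x^4 - 4*x^3 - 3*x^2 - 2*x + 2) dx. Term by term:
  ∫_0^1 4*x^4 dx = 4/5;  ∫_0^1 -4*x^3 dx = -1;  ∫_0^1 -3*x^2 dx = -1;
  ∫_0^1 -2*x dx = -1;  ∫_0^1 2 dx = 2.
Sum: 4/5 − 1 − 1 − 1 + 2 = -1/5.
So LHS = -1/5.
∫_0^1 v(x) φ(x) dx = ∫_0^1 (6*x^4 - 8*x^3 + 2*x) dx. Term by term:
  ∫_0^1 6*x^4 dx = 6/5;  ∫_0^1 -8*x^3 dx = -2;  ∫_0^1 2*x dx = 1.
Sum: 6/5 − 2 + 1 = 1/5.
So RHS = -∫_0^1 v(x) φ(x) dx = -1/5.
LHS = RHS, so the identity holds for this test φ.
Moreover u is smooth here and v(x) = u'(x) = -6*x**2 + 2*x + 2 pointwise, so the identity holds for every test function. Hence v is the weak derivative of u.


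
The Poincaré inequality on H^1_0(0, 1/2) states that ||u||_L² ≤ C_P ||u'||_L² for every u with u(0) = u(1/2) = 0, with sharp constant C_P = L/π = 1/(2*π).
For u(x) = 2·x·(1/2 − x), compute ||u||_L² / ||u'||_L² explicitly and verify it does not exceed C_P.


||u||_L² / ||u'||_L² = sqrt(10)/20 < C_P = 1/(2*π).

u(x) = 2·x·(1/2 − x), so u'(x) = 1 - 4*x.
u(x) = 2·x·(1/2 − x) vanishes at x = 0 and x = 1/2, so u ∈ H^1_0(0, 1/2). Differentiate via the product rule and integrate the resulting polynomials term by term.
  ∫_0^1/2 u² dx = ∫_0^1/2 (4*x^4 - 4*x^3 + x^2) dx. Term by term:
    ∫_0^1/2 4*x^4 dx = 1/40;  ∫_0^1/2 -4*x^3 dx = -1/16;  ∫_0^1/2 x^2 dx = 1/24.
  Sum: 1/40 − 1/16 + 1/24 = 1/240.
  ∫_0^1/2 (u')² dx = ∫_0^1/2 (16*x^2 - 8*x + 1) dx. Term by term:
    ∫_0^1/2 16*x^2 dx = 2/3;  ∫_0^1/2 -8*x dx = -1;  ∫_0^1/2 1 dx = 1/2.
  Sum: 2/3 − 1 + 1/2 = 1/6.
∫_0^1/2 u² dx = 1/240, so ||u||_L² = sqrt(15)/60.
∫_0^1/2 (u')² dx = 1/6, so ||u'||_L² = sqrt(6)/6.
Ratio ||u||_L² / ||u'||_L² = sqrt(10)/20.
Sharp Poincaré constant on H^1_0(0, 1/2) is C_P = L/π = 1/(2*π), achieved by sin(2*π·x).
A polynomial bump cannot attain the sharp Poincaré constant (only the first sine eigenfunction does), so the ratio is strictly less than C_P, consistent with ||u||_L² ≤ C_P ||u'||_L².


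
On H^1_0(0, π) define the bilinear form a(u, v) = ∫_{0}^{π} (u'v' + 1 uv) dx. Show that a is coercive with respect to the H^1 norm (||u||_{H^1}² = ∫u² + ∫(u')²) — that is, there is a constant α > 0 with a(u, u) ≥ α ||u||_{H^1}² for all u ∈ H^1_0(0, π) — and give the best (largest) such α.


α = 1

Coercivity of a(·,·) on H^1_0(0, π) means a(u, u) ≥ α ||u||_{H^1}² for every u ∈ H^1_0.
The interval has length L = π, and Poincaré/coercivity depend only on L. Here a(u, u) = ∫(u')² + (1)·∫u².
Here c = 1 ≥ 1, so a(u,u) = ∫(u')² + c∫u² ≥ ∫(u')² + ∫u² = ||u||_{H^1}², i.e. α = 1 works. No larger α is possible: a(u,u) ≥ α||u||_{H^1}² means (1−α)∫(u')² ≥ (α−c)∫u², and for the modes u_n = sin(nπ(x−x₀)/L) (x₀ the left endpoint) one has ∫u_n²/∫(u_n')² = (L/(nπ))² → 0, so a(u_n,u_n)/||u_n||_{H^1}² → 1. Hence the optimal constant is α = 1.
Therefore α = 1.


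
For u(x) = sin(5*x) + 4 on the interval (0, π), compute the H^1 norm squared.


||u||_{H^1(0,π)}^2 = 16/5 + 29*π

u'(x) = 5*cos(5*x).
Expand u² and (u')² and integrate term by term on (0, π), using: for integers n ≥ 1, ∫_0^π sin²(nx) dx = ∫_0^π cos²(nx) dx = π/2; for n ≠ n', ∫_0^π sin(nx)sin(n'x) dx = ∫_0^π cos(nx)cos(n'x) dx = 0; and by product-to-sum, ∫_0^π sin(nx)cos(n'x) dx = ½∫_0^π [sin((n+n')x) + sin((n−n')x)] dx, which is 0 when n+n' is even and 2n/(n²−n'²) when n+n' is odd (it need not vanish on (0, π)). For the constant mode: ∫_0^π 1 dx = π, ∫_0^π cos(nx) dx = 0, ∫_0^π sin(nx) dx = (1−(−1)^n)/n.
  u² squared terms: (4)²·∫1 dx = 16·π = 16*π;  (1)²·∫sin(5x)² dx = 1·π/2 = π/2.
  u² cross terms: 2·(4)·(1)·∫1·sin(5x) dx = 8·(2/5) = 16/5.
  So ∫_0^π u² dx = 16*π + π/2 + 16/5 = 16/5 + 33*π/2.
  (u')² squared terms: (5)²·∫cos(5x)² dx = 25·π/2 = 25*π/2.
  So ∫_0^π (u')² dx = 25*π/2.
||u||_{H^1}^2 = (16/5 + 33*π/2) + (25*π/2) = 16/5 + 29*π.


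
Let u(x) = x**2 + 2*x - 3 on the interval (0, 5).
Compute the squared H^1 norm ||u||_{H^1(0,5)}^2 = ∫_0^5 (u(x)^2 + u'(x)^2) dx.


||u||_{H^1}^2 = 4045/3

The H^1 norm (squared) on an interval (0, L) is
  ||u||_{H^1}^2 = ∫_0^L u(x)^2 dx + ∫_0^L u'(x)^2 dx.
Compute u'(x) = 2*x + 2.
Then u(x)^2 = x**4 + 4*x**3 - 2*x**2 - 12*x + 9 and u'(x)^2 = 4*x**2 + 8*x + 4.
Integrate each monomial from 0 to 5 using ∫_0^5 c·x^n dx = c·5^(n+1)/(n+1):
  ∫_0^5 u(x)^2 dx = ∫_0^5 (x^4 + 4*x^3 - 2*x^2 - 12*x + 9) dx. Term by term:
    ∫_0^5 x^4 dx = 625;  ∫_0^5 4*x^3 dx = 625;  ∫_0^5 -2*x^2 dx = -250/3;
    ∫_0^5 -12*x dx = -150;  ∫_0^5 9 dx = 45.
  Sum: 625 + 625 − 250/3 − 150 + 45 = 3185/3.
  ∫_0^5 u'(x)^2 dx = ∫_0^5 (4*x^2 + 8*x + 4) dx. Term by term:
    ∫_0^5 4*x^2 dx = 500/3;  ∫_0^5 8*x dx = 100;  ∫_0^5 4 dx = 20.
  Sum: 500/3 + 100 + 20 = 860/3.
Adding: ||u||_{H^1}^2 = 3185/3 + 860/3 = 4045/3.


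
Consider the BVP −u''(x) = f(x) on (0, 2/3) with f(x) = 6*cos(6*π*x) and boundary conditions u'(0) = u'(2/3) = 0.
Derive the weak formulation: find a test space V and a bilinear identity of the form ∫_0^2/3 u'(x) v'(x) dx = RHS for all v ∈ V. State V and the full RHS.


V = H^1(0, 2/3) (no boundary constraint on v; u is determined up to an additive constant); weak form: ∫_0^2/3 u'v' dx = ∫_0^2/3 (6*cos(6*π*x)) v dx for all v ∈ V.

Multiply both sides by a test function v and integrate from 0 to 2/3:
  ∫_0^2/3 −u''(x) v(x) dx = ∫_0^2/3 f(x) v(x) dx.
Integrate the LHS by parts once:
  ∫_0^2/3 −u'' v dx = −[u'(x) v(x)]_0^2/3 + ∫_0^2/3 u'(x) v'(x) dx.
Thus ∫_0^2/3 u'(x) v'(x) dx = ∫_0^2/3 f(x) v(x) dx + [u'(x) v(x)]_0^2/3.
Choose V so that boundary terms are either known or forced to vanish.
u has homogeneous Neumann: u'(0) = u'(2/3) = 0. So [u' v]_0^2/3 = 0·v(2/3) − 0·v(0) = 0 for any v; take V = H^1(0, 2/3).
Weak formulation: find u (satisfying any essential BC) such that ∫_0^2/3 u'(x) v'(x) dx = ∫_0^2/3 f v dx for all v ∈ V (homogeneous Neumann, so boundary terms vanish).
Substituting f(x) = 6*cos(6*π*x), the right-hand side is ∫_0^2/3 (6*cos(6*π*x)) v dx.
Compatibility check (pure Neumann): taking v ≡ 1 ∈ V gives 0 = ∫_0^2/3 f dx + (0) − (0), i.e. ∫_0^2/3 f dx must equal u'(0) − u'(2/3) = 0. Indeed ∫_0^2/3 (6*cos(6*π*x)) dx = 0, so the data are compatible. The solution is then unique only up to an additive constant (fix it e.g. by requiring ∫_0^2/3 u dx = 0).


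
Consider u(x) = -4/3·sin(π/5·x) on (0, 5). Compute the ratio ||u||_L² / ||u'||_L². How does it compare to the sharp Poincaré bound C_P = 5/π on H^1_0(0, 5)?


||u||_L² / ||u'||_L² = 5/π = C_P.

u(x) = -4/3·sin(π/5·x), so u'(x) = -4*π*cos(π*x/5)/15.
Writing u(x) = A·sin(kπx/L) with A = -4/3 and k = 1, use ∫_0^L sin²(kπx/L) dx = L/2 and ∫_0^L cos²(kπx/L) dx = L/2.
u² = 16/9·sin²(π/5·x) and (u')² = 16*π^2/225·cos²(π/5·x), and each of sin², cos² integrates to L/2 = 5/2 over (0, 5).
∫_0^5 u² dx = 40/9, so ||u||_L² = 2*sqrt(10)/3.
∫_0^5 (u')² dx = 8*π^2/45, so ||u'||_L² = 2*sqrt(10)*π/15.
Ratio ||u||_L² / ||u'||_L² = 5/π.
Sharp Poincaré constant on H^1_0(0, 5) is C_P = L/π = 5/π, achieved by sin(π/5·x).
This is the k = 1 eigenfunction (up to amplitude), so the ratio equals the sharp Poincaré constant exactly.


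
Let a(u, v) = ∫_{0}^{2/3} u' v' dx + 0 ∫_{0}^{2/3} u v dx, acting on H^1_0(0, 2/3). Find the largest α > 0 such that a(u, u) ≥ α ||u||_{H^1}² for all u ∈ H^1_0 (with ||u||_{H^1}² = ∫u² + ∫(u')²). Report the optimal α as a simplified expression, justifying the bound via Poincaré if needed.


α = 9*π^2/(4 + 9*π^2)

Coercivity of a(·,·) on H^1_0(0, 2/3) means a(u, u) ≥ α ||u||_{H^1}² for every u ∈ H^1_0.
The interval has length L = 2/3, and Poincaré/coercivity depend only on L. Here a(u, u) = ∫(u')² + (0)·∫u².
Here c = 0, so a(u,u) = ∫(u')² alone. The condition a(u,u) ≥ α||u||_{H^1}² reads (1−α)∫(u')² ≥ (α−c)∫u². Any admissible α is ≤ 1 (rapidly oscillating u have ∫u²/∫(u')² → 0), and α = 1 would force 0 ≥ (1−c)∫u², impossible since c < 1; so 1−α > 0. By the sharp Poincaré inequality on H^1_0 of an interval of length L, ∫(u')² ≥ (π/L)²∫u² with equality for the first sine mode sin(π(x−x₀)/L) (x₀ the left endpoint), so the inequality holds for all u iff (1−α)(π/L)² ≥ α − c, i.e. α ≤ ((π/L)² + c)/((π/L)² + 1) = (1 + c(L/π)²)/(1 + (L/π)²). (Direct route, valid since c ≤ 0: Poincaré gives c∫u² ≥ c(L/π)²∫(u')², so a(u,u) ≥ (1 + c(L/π)²)∫(u')², while ||u||_{H^1}² ≤ (1 + (L/π)²)∫(u')²; dividing yields the same α.) With (π/L)² = 9*π^2/4 and c = 0, the largest admissible constant is α = ((π/L)² + c)/((π/L)² + 1).
Simplifying, α = 9*π^2/(4 + 9*π^2).


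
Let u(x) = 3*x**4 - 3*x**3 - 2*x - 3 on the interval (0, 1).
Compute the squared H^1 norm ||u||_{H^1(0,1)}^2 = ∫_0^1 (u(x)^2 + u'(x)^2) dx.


||u||_{H^1}^2 = 1885/84

The H^1 norm (squared) on an interval (0, L) is
  ||u||_{H^1}^2 = ∫_0^L u(x)^2 dx + ∫_0^L u'(x)^2 dx.
Compute u'(x) = 12*x**3 - 9*x**2 - 2.
Then u(x)^2 = 9*x**8 - 18*x**7 + 9*x**6 - 12*x**5 - 6*x**4 + 18*x**3 + 4*x**2 + 12*x + 9 and u'(x)^2 = 144*x**6 - 216*x**5 + 81*x**4 - 48*x**3 + 36*x**2 + 4.
Integrate each monomial from 0 to 1 using ∫_0^1 c·x^n dx = c·1^(n+1)/(n+1):
  ∫_0^1 u(x)^2 dx = ∫_0^1 (9*x^8 - 18*x^7 + 9*x^6 - 12*x^5 - 6*x^4 + 18*x^3 + 4*x^2 + 12*x + 9) dx. Term by term:
    ∫_0^1 9*x^8 dx = 1;  ∫_0^1 -18*x^7 dx = -9/4;  ∫_0^1 9*x^6 dx = 9/7;
    ∫_0^1 -12*x^5 dx = -2;  ∫_0^1 -6*x^4 dx = -6/5;  ∫_0^1 18*x^3 dx = 9/2;
    ∫_0^1 4*x^2 dx = 4/3;  ∫_0^1 12*x dx = 6;  ∫_0^1 9 dx = 9.
  Sum: 1 − 9/4 + 9/7 − 2 − 6/5 + 9/2 + 4/3 + 6 + 9 = 7421/420.
  ∫_0^1 u'(x)^2 dx = ∫_0^1 (144*x^6 - 216*x^5 + 81*x^4 - 48*x^3 + 36*x^2 + 4) dx. Term by term:
    ∫_0^1 144*x^6 dx = 144/7;  ∫_0^1 -216*x^5 dx = -36;  ∫_0^1 81*x^4 dx = 81/5;
    ∫_0^1 -48*x^3 dx = -12;  ∫_0^1 36*x^2 dx = 12;  ∫_0^1 4 dx = 4.
  Sum: 144/7 − 36 + 81/5 − 12 + 12 + 4 = 167/35.
Adding: ||u||_{H^1}^2 = 7421/420 + 167/35 = 1885/84.


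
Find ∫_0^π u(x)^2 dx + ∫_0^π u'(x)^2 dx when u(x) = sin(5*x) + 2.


||u||_{H^1(0,π)}^2 = 8/5 + 17*π

u'(x) = 5*cos(5*x).
Expand u² and (u')² and integrate term by term on (0, π), using: for integers n ≥ 1, ∫_0^π sin²(nx) dx = ∫_0^π cos²(nx) dx = π/2; for n ≠ n', ∫_0^π sin(nx)sin(n'x) dx = ∫_0^π cos(nx)cos(n'x) dx = 0; and by product-to-sum, ∫_0^π sin(nx)cos(n'x) dx = ½∫_0^π [sin((n+n')x) + sin((n−n')x)] dx, which is 0 when n+n' is even and 2n/(n²−n'²) when n+n' is odd (it need not vanish on (0, π)). For the constant mode: ∫_0^π 1 dx = π, ∫_0^π cos(nx) dx = 0, ∫_0^π sin(nx) dx = (1−(−1)^n)/n.
  u² squared terms: (2)²·∫1 dx = 4·π = 4*π;  (1)²·∫sin(5x)² dx = 1·π/2 = π/2.
  u² cross terms: 2·(2)·(1)·∫1·sin(5x) dx = 4·(2/5) = 8/5.
  So ∫_0^π u² dx = 4*π + π/2 + 8/5 = 8/5 + 9*π/2.
  (u')² squared terms: (5)²·∫cos(5x)² dx = 25·π/2 = 25*π/2.
  So ∫_0^π (u')² dx = 25*π/2.
||u||_{H^1}^2 = (8/5 + 9*π/2) + (25*π/2) = 8/5 + 17*π.


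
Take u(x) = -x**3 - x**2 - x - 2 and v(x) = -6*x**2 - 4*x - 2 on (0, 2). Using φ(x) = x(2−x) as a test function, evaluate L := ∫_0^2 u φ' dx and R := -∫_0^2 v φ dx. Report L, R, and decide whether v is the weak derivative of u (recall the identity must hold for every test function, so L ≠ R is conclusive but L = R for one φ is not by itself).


LHS = 44/5, RHS = 88/5. No, v is not the weak derivative of u.

u(x) = -x**3 - x**2 - x - 2, classical derivative u'(x) = -3*x**2 - 2*x - 1.
φ(x) = x(2−x), so φ'(x) = 2 - 2*x.
Note φ(0) = φ(2) = 0, so the boundary term u·φ vanishes.
LHS = ∫_0^2 u(x) φ'(x) dx = ∫_0^2 (2*x^4 + 2*x - 4) dx. Term by term:
  ∫_0^2 2*x^4 dx = 64/5;  ∫_0^2 2*x dx = 4;  ∫_0^2 -4 dx = -8.
Sum: 64/5 + 4 − 8 = 44/5.
So LHS = 44/5.
∫_0^2 v(x) φ(x) dx = ∫_0^2 (6*x^4 - 8*x^3 - 6*x^2 - 4*x) dx. Term by term:
  ∫_0^2 6*x^4 dx = 192/5;  ∫_0^2 -8*x^3 dx = -32;  ∫_0^2 -6*x^2 dx = -16;
  ∫_0^2 -4*x dx = -8.
Sum: 192/5 − 32 − 16 − 8 = -88/5.
So RHS = -∫_0^2 v(x) φ(x) dx = 88/5.
LHS − RHS = -44/5 ≠ 0, so the identity fails.
(For a valid weak derivative the identity must hold for EVERY test function, in particular this one. The failure shows v is NOT the weak derivative of u.)
Correct weak derivative would be u'(x) = -3*x**2 - 2*x - 1.


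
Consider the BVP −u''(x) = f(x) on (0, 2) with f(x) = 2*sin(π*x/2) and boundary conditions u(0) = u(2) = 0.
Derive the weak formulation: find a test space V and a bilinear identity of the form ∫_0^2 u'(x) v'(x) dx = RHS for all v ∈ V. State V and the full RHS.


V = H^1_0(0, 2) (so v(0) = v(2) = 0); weak form: ∫_0^2 u'v' dx = ∫_0^2 (2*sin(π*x/2)) v dx for all v ∈ V.

Multiply both sides by a test function v and integrate from 0 to 2:
  ∫_0^2 −u''(x) v(x) dx = ∫_0^2 f(x) v(x) dx.
Integrate the LHS by parts once:
  ∫_0^2 −u'' v dx = −[u'(x) v(x)]_0^2 + ∫_0^2 u'(x) v'(x) dx.
Thus ∫_0^2 u'(x) v'(x) dx = ∫_0^2 f(x) v(x) dx + [u'(x) v(x)]_0^2.
Choose V so that boundary terms are either known or forced to vanish.
u is Dirichlet: u(0) = u(2) = 0. Let V = H^1_0(0, 2); then v(0) = v(2) = 0, and [u' v]_0^2 = 0.
Weak formulation: find u (satisfying any essential BC) such that ∫_0^2 u'(x) v'(x) dx = ∫_0^2 f v dx for all v ∈ V.
Substituting f(x) = 2*sin(π*x/2), the right-hand side is ∫_0^2 (2*sin(π*x/2)) v dx.


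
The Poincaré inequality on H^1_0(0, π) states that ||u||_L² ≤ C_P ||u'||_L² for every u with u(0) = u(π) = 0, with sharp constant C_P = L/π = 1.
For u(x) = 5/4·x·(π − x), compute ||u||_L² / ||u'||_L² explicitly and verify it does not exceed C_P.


||u||_L² / ||u'||_L² = sqrt(10)*π/10 < C_P = 1.

u(x) = 5/4·x·(π − x), so u'(x) = -5*x/2 + 5*π/4.
u(x) = 5/4·x·(π − x) vanishes at x = 0 and x = π, so u ∈ H^1_0(0, π). Differentiate via the product rule and integrate the resulting polynomials term by term.
  ∫_0^π u² dx = ∫_0^π (25*x^4/16 - 25*π*x^3/8 + 25*π^2*x^2/16) dx. Term by term:
    ∫_0^π 25*x^4/16 dx = 5*π^5/16;  ∫_0^π -25*π*x^3/8 dx = -25*π^5/32;  ∫_0^π 25*π^2*x^2/16 dx = 25*π^5/48.
  Sum: 5*π^5/16 − 25*π^5/32 + 25*π^5/48 = 5*π^5/96.
  ∫_0^π (u')² dx = ∫_0^π (25*x^2/4 - 25*π*x/4 + 25*π^2/16) dx. Term by term:
    ∫_0^π 25*x^2/4 dx = 25*π^3/12;  ∫_0^π -25*π*x/4 dx = -25*π^3/8;  ∫_0^π 25*π^2/16 dx = 25*π^3/16.
  Sum: 25*π^3/12 − 25*π^3/8 + 25*π^3/16 = 25*π^3/48.
∫_0^π u² dx = 5*π^5/96, so ||u||_L² = sqrt(30)*π^(5/2)/24.
∫_0^π (u')² dx = 25*π^3/48, so ||u'||_L² = 5*sqrt(3)*π^(3/2)/12.
Ratio ||u||_L² / ||u'||_L² = sqrt(10)*π/10.
Sharp Poincaré constant on H^1_0(0, π) is C_P = L/π = 1, achieved by sin(x).
A polynomial bump cannot attain the sharp Poincaré constant (only the first sine eigenfunction does), so the ratio is strictly less than C_P, consistent with ||u||_L² ≤ C_P ||u'||_L².


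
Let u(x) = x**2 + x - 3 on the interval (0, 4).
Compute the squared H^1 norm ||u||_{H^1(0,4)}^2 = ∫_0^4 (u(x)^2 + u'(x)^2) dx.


||u||_{H^1}^2 = 5032/15

The H^1 norm (squared) on an interval (0, L) is
  ||u||_{H^1}^2 = ∫_0^L u(x)^2 dx + ∫_0^L u'(x)^2 dx.
Compute u'(x) = 2*x + 1.
Then u(x)^2 = x**4 + 2*x**3 - 5*x**2 - 6*x + 9 and u'(x)^2 = 4*x**2 + 4*x + 1.
Integrate each monomial from 0 to 4 using ∫_0^4 c·x^n dx = c·4^(n+1)/(n+1):
  ∫_0^4 u(x)^2 dx = ∫_0^4 (x^4 + 2*x^3 - 5*x^2 - 6*x + 9) dx. Term by term:
    ∫_0^4 x^4 dx = 1024/5;  ∫_0^4 2*x^3 dx = 128;  ∫_0^4 -5*x^2 dx = -320/3;
    ∫_0^4 -6*x dx = -48;  ∫_0^4 9 dx = 36.
  Sum: 1024/5 + 128 − 320/3 − 48 + 36 = 3212/15.
  ∫_0^4 u'(x)^2 dx = ∫_0^4 (4*x^2 + 4*x + 1) dx. Term by term:
    ∫_0^4 4*x^2 dx = 256/3;  ∫_0^4 4*x dx = 32;  ∫_0^4 1 dx = 4.
  Sum: 256/3 + 32 + 4 = 364/3.
Adding: ||u||_{H^1}^2 = 3212/15 + 364/3 = 5032/15.


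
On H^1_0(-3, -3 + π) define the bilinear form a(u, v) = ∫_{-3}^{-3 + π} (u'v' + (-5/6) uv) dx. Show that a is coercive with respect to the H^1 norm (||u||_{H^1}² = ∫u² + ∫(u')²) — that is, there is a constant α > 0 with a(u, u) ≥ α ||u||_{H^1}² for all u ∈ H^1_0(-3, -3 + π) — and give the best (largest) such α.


α = 1/12

Coercivity of a(·,·) on H^1_0(-3, -3 + π) means a(u, u) ≥ α ||u||_{H^1}² for every u ∈ H^1_0.
The interval has length L = π, and Poincaré/coercivity depend only on L. Here a(u, u) = ∫(u')² + (-5/6)·∫u².
Here c = -5/6 < 0 with |c| < (π/L)² = 1, so coercivity still holds. The condition a(u,u) ≥ α||u||_{H^1}² reads (1−α)∫(u')² ≥ (α−c)∫u². Any admissible α is ≤ 1 (rapidly oscillating u have ∫u²/∫(u')² → 0), and α = 1 would force 0 ≥ (1−c)∫u², impossible since c < 1; so 1−α > 0. By the sharp Poincaré inequality on H^1_0 of an interval of length L, ∫(u')² ≥ (π/L)²∫u² with equality for the first sine mode sin(π(x−x₀)/L) (x₀ the left endpoint), so the inequality holds for all u iff (1−α)(π/L)² ≥ α − c, i.e. α ≤ ((π/L)² + c)/((π/L)² + 1) = (1 + c(L/π)²)/(1 + (L/π)²). (Direct route, valid since c ≤ 0: Poincaré gives c∫u² ≥ c(L/π)²∫(u')², so a(u,u) ≥ (1 + c(L/π)²)∫(u')², while ||u||_{H^1}² ≤ (1 + (L/π)²)∫(u')²; dividing yields the same α.) With (π/L)² = 1 and c = -5/6, the largest admissible constant is α = ((π/L)² + c)/((π/L)² + 1).
Simplifying, α = 1/12.


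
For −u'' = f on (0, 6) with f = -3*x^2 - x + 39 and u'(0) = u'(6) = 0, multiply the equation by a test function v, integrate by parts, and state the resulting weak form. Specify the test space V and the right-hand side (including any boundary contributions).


V = H^1(0, 6) (no boundary constraint on v; u is determined up to an additive constant); weak form: ∫_0^6 u'v' dx = ∫_0^6 (-3*x^2 - x + 39) v dx for all v ∈ V.

Multiply both sides by a test function v and integrate from 0 to 6:
  ∫_0^6 −u''(x) v(x) dx = ∫_0^6 f(x) v(x) dx.
Integrate the LHS by parts once:
  ∫_0^6 −u'' v dx = −[u'(x) v(x)]_0^6 + ∫_0^6 u'(x) v'(x) dx.
Thus ∫_0^6 u'(x) v'(x) dx = ∫_0^6 f(x) v(x) dx + [u'(x) v(x)]_0^6.
Choose V so that boundary terms are either known or forced to vanish.
u has homogeneous Neumann: u'(0) = u'(6) = 0. So [u' v]_0^6 = 0·v(6) − 0·v(0) = 0 for any v; take V = H^1(0, 6).
Weak formulation: find u (satisfying any essential BC) such that ∫_0^6 u'(x) v'(x) dx = ∫_0^6 f v dx for all v ∈ V (homogeneous Neumann, so boundary terms vanish).
Substituting f(x) = -3*x^2 - x + 39, the right-hand side is ∫_0^6 (-3*x^2 - x + 39) v dx.
Compatibility check (pure Neumann): taking v ≡ 1 ∈ V gives 0 = ∫_0^6 f dx + (0) − (0), i.e. ∫_0^6 f dx must equal u'(0) − u'(6) = 0. Indeed ∫_0^6 (-3*x^2 - x + 39) dx = 0, so the data are compatible. The solution is then unique only up to an additive constant (fix it e.g. by requiring ∫_0^6 u dx = 0).


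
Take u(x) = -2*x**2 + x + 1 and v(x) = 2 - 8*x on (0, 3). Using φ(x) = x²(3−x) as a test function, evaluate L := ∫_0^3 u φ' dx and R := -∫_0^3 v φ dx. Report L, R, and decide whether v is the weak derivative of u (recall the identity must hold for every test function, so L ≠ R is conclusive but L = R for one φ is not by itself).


LHS = 837/20, RHS = 837/10. No, v is not the weak derivative of u.

u(x) = -2*x**2 + x + 1, classical derivative u'(x) = 1 - 4*x.
φ(x) = x²(3−x), so φ'(x) = 3*x*(2 - x).
Note φ(0) = φ(3) = 0, so the boundary term u·φ vanishes.
LHS = ∫_0^3 u(x) φ'(x) dx = ∫_0^3 (6*x^4 - 15*x^3 + 3*x^2 + 6*x) dx. Term by term:
  ∫_0^3 6*x^4 dx = 1458/5;  ∫_0^3 -15*x^3 dx = -1215/4;  ∫_0^3 3*x^2 dx = 27;
  ∫_0^3 6*x dx = 27.
Sum: 1458/5 − 1215/4 + 27 + 27 = 837/20.
So LHS = 837/20.
∫_0^3 v(x) φ(x) dx = ∫_0^3 (8*x^4 - 26*x^3 + 6*x^2) dx. Term by term:
  ∫_0^3 8*x^4 dx = 1944/5;  ∫_0^3 -26*x^3 dx = -1053/2;  ∫_0^3 6*x^2 dx = 54.
Sum: 1944/5 − 1053/2 + 54 = -837/10.
So RHS = -∫_0^3 v(x) φ(x) dx = 837/10.
LHS − RHS = -837/20 ≠ 0, so the identity fails.
(For a valid weak derivative the identity must hold for EVERY test function, in particular this one. The failure shows v is NOT the weak derivative of u.)
Correct weak derivative would be u'(x) = 1 - 4*x.


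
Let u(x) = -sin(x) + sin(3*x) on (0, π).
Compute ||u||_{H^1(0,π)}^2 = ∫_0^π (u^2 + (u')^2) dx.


||u||_{H^1(0,π)}^2 = 6*π

u'(x) = -cos(x) + 3*cos(3*x).
Expand u² and (u')² and integrate term by term on (0, π), using: for integers n ≥ 1, ∫_0^π sin²(nx) dx = ∫_0^π cos²(nx) dx = π/2; for n ≠ n', ∫_0^π sin(nx)sin(n'x) dx = ∫_0^π cos(nx)cos(n'x) dx = 0; and by product-to-sum, ∫_0^π sin(nx)cos(n'x) dx = ½∫_0^π [sin((n+n')x) + sin((n−n')x)] dx, which is 0 when n+n' is even and 2n/(n²−n'²) when n+n' is odd (it need not vanish on (0, π)).
  u² squared terms: (-1)²·∫sin(x)² dx = 1·π/2 = π/2;  (1)²·∫sin(3x)² dx = 1·π/2 = π/2.
  u² cross terms: 2·(-1)·(1)·∫sin(x)·sin(3x) dx = -2·(0) = 0.
  So ∫_0^π u² dx = π/2 + π/2 + 0 = π.
  (u')² squared terms: (-1)²·∫cos(x)² dx = 1·π/2 = π/2;  (3)²·∫cos(3x)² dx = 9·π/2 = 9*π/2.
  (u')² cross terms: 2·(-1)·(3)·∫cos(x)·cos(3x) dx = -6·(0) = 0.
  So ∫_0^π (u')² dx = π/2 + 9*π/2 + 0 = 5*π.
||u||_{H^1}^2 = (π) + (5*π) = 6*π.
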